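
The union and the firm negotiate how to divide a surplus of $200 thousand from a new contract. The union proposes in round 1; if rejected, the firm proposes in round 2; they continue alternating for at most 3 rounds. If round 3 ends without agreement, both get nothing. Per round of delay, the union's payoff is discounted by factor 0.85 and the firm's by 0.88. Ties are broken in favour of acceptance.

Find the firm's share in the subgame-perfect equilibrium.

26.4

Round 3 (the union proposes): rejection yields 0 for the firm; the union offers 0 and keeps 200.
Round 2 (the firm proposes): the union can get 200 next round, worth 0.85 × 200 = 170 now; the firm offers that and keeps 30.
Round 1 (the union proposes): the firm can get 30 next round, worth 0.88 × 30 = 26.4 now. The union offers 26.4 and keeps 200 − 26.4 = 173.6.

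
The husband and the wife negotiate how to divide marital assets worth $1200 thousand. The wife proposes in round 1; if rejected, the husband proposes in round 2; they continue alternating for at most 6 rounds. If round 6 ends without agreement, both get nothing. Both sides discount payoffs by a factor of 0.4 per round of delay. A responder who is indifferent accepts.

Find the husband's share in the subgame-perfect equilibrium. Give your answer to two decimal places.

346.37

Round 6 (the husband proposes): the wife will accept anything ≥ 0, so the husband offers 0 and keeps 1200.
Round 5 (the wife proposes): the husband can get 1200 next round, worth 0.4 × 1200 = 480 now; the wife offers that and keeps 720.
Round 4 (the husband proposes): the wife can get 720 next round, worth 0.4 × 720 = 288 now; the husband offers that and keeps 912.
Round 3 (the wife proposes): the husband can get 912 next round, worth 0.4 × 912 = 364.8 now; the wife offers that and keeps 835.2.
Round 2 (the husband proposes): the wife can get 835.2 next round, worth 0.4 × 835.2 = 334.08 now; the husband offers that and keeps 865.92.
Round 1 (the wife proposes): the husband can get 865.92 next round, worth 0.4 × 865.92 = 346.368 now. The wife offers 346.368 and keeps 1200 − 346.368 = 853.632.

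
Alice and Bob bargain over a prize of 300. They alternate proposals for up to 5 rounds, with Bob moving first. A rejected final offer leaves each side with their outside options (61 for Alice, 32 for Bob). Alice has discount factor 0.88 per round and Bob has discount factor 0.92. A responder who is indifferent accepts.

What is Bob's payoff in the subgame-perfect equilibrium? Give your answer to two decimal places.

221.80

Round 5 (Bob proposes): Alice gets 61 if talks fail, so Bob offers 61 and keeps 239.
Round 4 (Alice proposes): Bob can get 239 next round, worth 0.92 × 239 = 219.88 now. Alice offers 219.88 and keeps 300 − 219.88 = 80.12.
Round 3 (Bob proposes): Alice can get 80.12 next round, worth 0.88 × 80.12 = 70.5056 now; Bob offers that and keeps 229.4944.
Round 2 (Alice proposes): Bob can get 229.4944 next round, worth 0.92 × 229.4944 = 211.134848 now. Alice offers 211.134848 and keeps 300 − 211.134848 = 88.865152.
Round 1 (Bob proposes): Alice can get 88.865152 next round, worth 0.88 × 88.865152 = 78.20133376 now. Bob offers 78.20133376 and keeps 300 − 78.20133376 = 221.79866624.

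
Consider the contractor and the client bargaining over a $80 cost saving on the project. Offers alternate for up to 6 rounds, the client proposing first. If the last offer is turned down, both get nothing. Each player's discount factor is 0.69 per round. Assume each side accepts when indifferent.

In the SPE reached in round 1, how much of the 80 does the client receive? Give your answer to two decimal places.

42.23

Work backward from the last round.
Round 6 (the contractor proposes): rejection yields 0 for the client; the contractor offers 0 and keeps 80.
Round 5 (the client proposes): the contractor can get 80 next round, worth 0.69 × 80 = 55.2 now. The client offers 55.2 and keeps 80 − 55.2 = 24.8.
Round 4 (the contractor proposes): the client can get 24.8 next round, worth 0.69 × 24.8 = 17.112 now. The contractor offers 17.112 and keeps 80 − 17.112 = 62.888.
Round 3 (the client proposes): the contractor can get 62.888 next round, worth 0.69 × 62.888 = 43.39272 now; the client offers that and keeps 36.60728.
Round 2 (the contractor proposes): the client can get 36.60728 next round, worth 0.69 × 36.60728 = 25.2590232 now; the contractor offers that and keeps 54.7409768.
Round 1 (the client proposes): the contractor can get 54.7409768 next round, worth 0.69 × 54.7409768 = 37.771273992 now. The client offers 37.771273992 and keeps 80 − 37.771273992 = 42.228726008.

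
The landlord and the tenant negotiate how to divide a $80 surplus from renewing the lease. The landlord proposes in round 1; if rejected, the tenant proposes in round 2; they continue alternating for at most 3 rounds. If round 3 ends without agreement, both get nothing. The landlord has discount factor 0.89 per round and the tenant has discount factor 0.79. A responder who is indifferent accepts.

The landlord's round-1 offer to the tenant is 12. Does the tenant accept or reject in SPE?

Round 3 (the landlord proposes): the tenant will accept anything ≥ 0, so the landlord offers 0 and keeps 80.
Round 2 (the tenant proposes): the landlord can get 80 next round, worth 0.89 × 80 = 71.2 now. The tenant offers 71.2 and keeps 80 − 71.2 = 8.8.
So by rejecting in round 1, the tenant gets 8.8 next round, worth 0.79 × 8.8 = 6.952 now.
Offer 12 ≥ 6.952, so the tenant accepts.

Accept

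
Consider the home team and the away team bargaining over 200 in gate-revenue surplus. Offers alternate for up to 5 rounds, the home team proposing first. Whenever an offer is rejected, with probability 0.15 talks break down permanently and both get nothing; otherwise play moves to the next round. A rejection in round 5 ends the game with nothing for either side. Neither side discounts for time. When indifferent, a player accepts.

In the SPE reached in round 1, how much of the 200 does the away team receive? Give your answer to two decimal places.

43.92

By backward induction:
Round 5 (the home team proposes): rejection yields 0 for the away team; the home team offers 0 and keeps 200.
Round 4 (the away team proposes): rejecting gives the home team an expected 0.85 × 200 = 170; the away team offers that and keeps 30.
Round 3 (the home team proposes): rejecting gives the away team an expected 0.85 × 30 = 25.5; the home team offers that and keeps 174.5.
Round 2 (the away team proposes): rejecting gives the home team an expected 0.85 × 174.5 = 148.325; the away team offers that and keeps 51.675.
Round 1 (the home team proposes): rejecting gives the away team an expected 0.85 × 51.675 = 43.92375; the home team offers that and keeps 156.07625.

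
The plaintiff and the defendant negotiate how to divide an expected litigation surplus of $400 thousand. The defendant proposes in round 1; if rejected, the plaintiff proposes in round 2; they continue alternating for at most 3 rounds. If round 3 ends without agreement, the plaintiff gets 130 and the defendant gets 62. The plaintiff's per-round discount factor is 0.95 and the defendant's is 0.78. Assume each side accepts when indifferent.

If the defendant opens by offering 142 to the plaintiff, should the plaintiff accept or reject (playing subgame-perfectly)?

Round 3 (the defendant proposes): the plaintiff gets 130 if talks fail, so the defendant offers 130 and keeps 270.
Round 2 (the plaintiff proposes): the defendant can get 270 next round, worth 0.78 × 270 = 210.6 now. The plaintiff offers 210.6 and keeps 400 − 210.6 = 189.4.
So by rejecting in round 1, the plaintiff gets 189.4 next round, worth 0.95 × 189.4 = 179.93 now.
Offer 142 < 179.93, so the plaintiff rejects.

Reject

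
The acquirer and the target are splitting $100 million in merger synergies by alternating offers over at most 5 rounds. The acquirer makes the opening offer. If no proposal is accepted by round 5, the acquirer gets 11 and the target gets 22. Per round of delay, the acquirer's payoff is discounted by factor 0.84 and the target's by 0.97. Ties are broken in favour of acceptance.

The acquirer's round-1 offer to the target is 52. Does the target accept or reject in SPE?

Accept

Work out the target's continuation value if the offer is rejected.
Round 5 (the acquirer proposes): the target gets 22 if talks fail, so the acquirer offers 22 and keeps 78.
Round 4 (the target proposes): the acquirer can get 78 next round, worth 0.84 × 78 = 65.52 now; the target offers that and keeps 34.48.
Round 3 (the acquirer proposes): the target can get 34.48 next round, worth 0.97 × 34.48 = 33.4456 now. The acquirer offers 33.4456 and keeps 100 − 33.4456 = 66.5544.
Round 2 (the target proposes): the acquirer can get 66.5544 next round, worth 0.84 × 66.5544 = 55.905696 now. The target offers 55.905696 and keeps 100 − 55.905696 = 44.094304.
So by rejecting in round 1, the target gets 44.094304 next round, worth 0.97 × 44.094304 = 42.77147488 now.
Offer 52 ≥ 42.77147488, so the target accepts.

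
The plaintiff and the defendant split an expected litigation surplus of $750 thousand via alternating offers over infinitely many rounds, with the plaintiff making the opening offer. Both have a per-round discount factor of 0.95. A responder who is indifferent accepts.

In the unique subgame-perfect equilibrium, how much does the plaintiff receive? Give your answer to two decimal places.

In a stationary SPE each proposer offers the other exactly their discounted continuation value.
If the plaintiff keeps x when proposing and the defendant keeps y when proposing, then x = 750 − 0.95y and y = 750 − 0.95x.
Solving: x = 750(1 − 0.95) / (1 − 0.95·0.95) = 37.5 / 0.0975 ≈ 384.6154.
The defendant gets 750 − 384.6154 ≈ 365.3846.

384.62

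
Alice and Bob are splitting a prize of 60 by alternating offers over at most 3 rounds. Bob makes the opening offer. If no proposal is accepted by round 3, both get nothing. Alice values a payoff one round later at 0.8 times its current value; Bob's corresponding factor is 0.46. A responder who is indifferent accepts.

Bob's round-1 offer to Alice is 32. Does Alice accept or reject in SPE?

Round 3 (Bob proposes): rejection yields 0 for Alice; Bob offers 0 and keeps 60.
Round 2 (Alice proposes): Bob can get 60 next round, worth 0.46 × 60 = 27.6 now. Alice offers 27.6 and keeps 60 − 27.6 = 32.4.
So by rejecting in round 1, Alice gets 32.4 next round, worth 0.8 × 32.4 = 25.92 now.
Offer 32 ≥ 25.92, so Alice accepts.

Accept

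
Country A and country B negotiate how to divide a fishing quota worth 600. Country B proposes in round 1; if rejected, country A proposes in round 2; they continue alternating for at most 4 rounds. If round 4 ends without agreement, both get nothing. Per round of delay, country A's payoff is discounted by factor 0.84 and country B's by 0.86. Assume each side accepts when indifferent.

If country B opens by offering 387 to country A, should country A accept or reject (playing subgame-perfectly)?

Reject

Round 4 (country A proposes): rejection yields 0 for country B; country A offers 0 and keeps 600.
Round 3 (country B proposes): country A can get 600 next round, worth 0.84 × 600 = 504 now; country B offers that and keeps 96.
Round 2 (country A proposes): country B can get 96 next round, worth 0.86 × 96 = 82.56 now. Country A offers 82.56 and keeps 600 − 82.56 = 517.44.
So by rejecting in round 1, country A gets 517.44 next round, worth 0.84 × 517.44 = 434.6496 now.
Offer 387 < 434.6496, so country A rejects.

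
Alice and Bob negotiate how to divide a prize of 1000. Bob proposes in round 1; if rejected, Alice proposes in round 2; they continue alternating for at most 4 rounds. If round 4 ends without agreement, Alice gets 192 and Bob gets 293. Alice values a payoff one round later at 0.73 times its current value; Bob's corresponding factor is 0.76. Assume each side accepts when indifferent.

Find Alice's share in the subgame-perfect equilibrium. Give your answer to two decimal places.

Round 4 (Alice proposes): Bob gets 293 if talks fail, so Alice offers 293 and keeps 707.
Round 3 (Bob proposes): Alice can get 707 next round, worth 0.73 × 707 = 516.11 now, so Bob offers 516.11, keeping 483.89.
Round 2 (Alice proposes): Bob can get 483.89 next round, worth 0.76 × 483.89 = 367.7564 now. Alice offers 367.7564 and keeps 1000 − 367.7564 = 632.2436.
Round 1 (Bob proposes): Alice can get 632.2436 next round, worth 0.73 × 632.2436 = 461.537828 now; Bob offers that and keeps 538.462172.

461.54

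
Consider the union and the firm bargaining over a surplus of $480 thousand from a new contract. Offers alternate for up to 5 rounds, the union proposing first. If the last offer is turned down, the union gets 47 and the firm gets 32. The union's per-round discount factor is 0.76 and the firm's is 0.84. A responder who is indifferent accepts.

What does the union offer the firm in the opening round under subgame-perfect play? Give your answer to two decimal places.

171.59

Round 5 (the union proposes): the firm gets 32 if talks fail, so the union offers 32 and keeps 448.
Round 4 (the firm proposes): the union can get 448 next round, worth 0.76 × 448 = 340.48 now; the firm offers that and keeps 139.52.
Round 3 (the union proposes): the firm can get 139.52 next round, worth 0.84 × 139.52 = 117.1968 now; the union offers that and keeps 362.8032.
Round 2 (the firm proposes): the union can get 362.8032 next round, worth 0.76 × 362.8032 = 275.730432 now, so the firm offers 275.730432, keeping 204.269568.
Round 1 (the union proposes): the firm can get 204.269568 next round, worth 0.84 × 204.269568 = 171.58643712 now. The union offers 171.58643712 and keeps 480 − 171.58643712 = 308.41356288.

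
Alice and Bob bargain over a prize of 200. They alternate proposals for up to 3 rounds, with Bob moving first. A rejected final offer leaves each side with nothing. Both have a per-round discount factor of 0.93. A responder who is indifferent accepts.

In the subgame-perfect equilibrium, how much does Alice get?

Round 3 (Bob proposes): rejection yields 0 for Alice; Bob offers 0 and keeps 200.
Round 2 (Alice proposes): Bob can get 200 next round, worth 0.93 × 200 = 186 now. Alice offers 186 and keeps 200 − 186 = 14.
Round 1 (Bob proposes): Alice can get 14 next round, worth 0.93 × 14 = 13.02 now, so Bob offers 13.02, keeping 186.98.

13.02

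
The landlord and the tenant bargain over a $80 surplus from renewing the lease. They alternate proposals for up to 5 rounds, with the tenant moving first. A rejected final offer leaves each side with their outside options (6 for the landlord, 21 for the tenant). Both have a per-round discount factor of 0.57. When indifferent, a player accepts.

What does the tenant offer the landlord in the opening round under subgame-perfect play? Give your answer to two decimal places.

26.61

By backward induction:
Round 5 (the tenant proposes): the landlord gets 6 if talks fail, so the tenant offers 6 and keeps 74.
Round 4 (the landlord proposes): the tenant can get 74 next round, worth 0.57 × 74 = 42.18 now, so the landlord offers 42.18, keeping 37.82.
Round 3 (the tenant proposes): the landlord can get 37.82 next round, worth 0.57 × 37.82 = 21.5574 now; the tenant offers that and keeps 58.4426.
Round 2 (the landlord proposes): the tenant can get 58.4426 next round, worth 0.57 × 58.4426 = 33.312282 now. The landlord offers 33.312282 and keeps 80 − 33.312282 = 46.687718.
Round 1 (the tenant proposes): the landlord can get 46.687718 next round, worth 0.57 × 46.687718 = 26.61199926 now, so the tenant offers 26.61199926, keeping 53.38800074.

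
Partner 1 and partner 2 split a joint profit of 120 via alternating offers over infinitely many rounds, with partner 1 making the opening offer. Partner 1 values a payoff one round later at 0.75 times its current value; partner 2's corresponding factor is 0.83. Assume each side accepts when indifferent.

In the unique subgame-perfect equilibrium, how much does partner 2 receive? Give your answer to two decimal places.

When partner 1 proposes, partner 2 accepts any offer worth at least 0.83 times what partner 2 would get by proposing next round; and vice versa.
This gives x = 120 − 0.83y and y = 120 − 0.75x, where x and y are each side's share when it proposes.
Hence (1 − 0.83·0.75)x = 120(1 − 0.83), i.e. 0.3775·x = 20.4.
x ≈ 54.0397; partner 2's share is 120 − x ≈ 65.9603.

65.96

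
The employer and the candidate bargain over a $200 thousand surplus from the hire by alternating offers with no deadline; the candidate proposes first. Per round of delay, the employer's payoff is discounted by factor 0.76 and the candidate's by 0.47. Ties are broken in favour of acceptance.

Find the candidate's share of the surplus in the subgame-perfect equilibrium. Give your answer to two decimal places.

74.67

In a stationary SPE each proposer offers the other exactly their discounted continuation value.
If the candidate keeps x when proposing and the employer keeps y when proposing, then x = 200 − 0.76y and y = 200 − 0.47x.
Solving: x = 200(1 − 0.76) / (1 − 0.47·0.76) = 48 / 0.6428 ≈ 74.6733.
The employer gets 200 − 74.6733 ≈ 125.3267.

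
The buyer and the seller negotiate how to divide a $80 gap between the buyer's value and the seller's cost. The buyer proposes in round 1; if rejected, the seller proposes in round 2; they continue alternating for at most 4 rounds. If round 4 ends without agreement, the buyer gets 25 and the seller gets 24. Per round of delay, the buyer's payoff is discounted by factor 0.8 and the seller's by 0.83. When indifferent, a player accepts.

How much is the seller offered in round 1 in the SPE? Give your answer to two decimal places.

Round 4 (the seller proposes): the buyer gets 25 if talks fail, so the seller offers 25 and keeps 55.
Round 3 (the buyer proposes): the seller can get 55 next round, worth 0.83 × 55 = 45.65 now, so the buyer offers 45.65, keeping 34.35.
Round 2 (the seller proposes): the buyer can get 34.35 next round, worth 0.8 × 34.35 = 27.48 now, so the seller offers 27.48, keeping 52.52.
Round 1 (the buyer proposes): the seller can get 52.52 next round, worth 0.83 × 52.52 = 43.5916 now; the buyer offers that and keeps 36.4084.

43.59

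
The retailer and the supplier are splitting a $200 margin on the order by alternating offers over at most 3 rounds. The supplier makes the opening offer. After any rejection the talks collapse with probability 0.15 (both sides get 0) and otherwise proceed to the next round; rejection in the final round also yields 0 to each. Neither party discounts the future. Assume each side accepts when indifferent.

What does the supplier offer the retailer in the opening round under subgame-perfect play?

Round 3 (the supplier proposes): rejection yields 0 for the retailer; the supplier offers 0 and keeps 200.
Round 2 (the retailer proposes): rejecting gives the supplier an expected 0.85 × 200 = 170; the retailer offers that and keeps 30.
Round 1 (the supplier proposes): rejecting gives the retailer an expected 0.85 × 30 = 25.5, so the supplier offers 25.5, keeping 174.5.

25.5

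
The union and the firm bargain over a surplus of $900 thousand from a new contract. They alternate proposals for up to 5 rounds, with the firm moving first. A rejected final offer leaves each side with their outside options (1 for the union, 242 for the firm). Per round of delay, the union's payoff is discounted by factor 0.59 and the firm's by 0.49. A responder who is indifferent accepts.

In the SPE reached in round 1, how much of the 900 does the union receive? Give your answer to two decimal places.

349.18

By backward induction:
Round 5 (the firm proposes): the union gets 1 if talks fail, so the firm offers 1 and keeps 899.
Round 4 (the union proposes): the firm can get 899 next round, worth 0.49 × 899 = 440.51 now; the union offers that and keeps 459.49.
Round 3 (the firm proposes): the union can get 459.49 next round, worth 0.59 × 459.49 = 271.0991 now; the firm offers that and keeps 628.9009.
Round 2 (the union proposes): the firm can get 628.9009 next round, worth 0.49 × 628.9009 = 308.161441 now. The union offers 308.161441 and keeps 900 − 308.161441 = 591.838559.
Round 1 (the firm proposes): the union can get 591.838559 next round, worth 0.59 × 591.838559 = 349.18474981 now; the firm offers that and keeps 550.81525019.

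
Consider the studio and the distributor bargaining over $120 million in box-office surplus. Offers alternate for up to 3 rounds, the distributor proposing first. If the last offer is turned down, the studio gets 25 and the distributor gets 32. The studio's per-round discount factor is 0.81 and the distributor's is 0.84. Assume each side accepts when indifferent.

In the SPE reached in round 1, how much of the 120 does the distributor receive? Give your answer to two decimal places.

Round 3 (the distributor proposes): the studio gets 25 if talks fail, so the distributor offers 25 and keeps 95.
Round 2 (the studio proposes): the distributor can get 95 next round, worth 0.84 × 95 = 79.8 now; the studio offers that and keeps 40.2.
Round 1 (the distributor proposes): the studio can get 40.2 next round, worth 0.81 × 40.2 = 32.562 now, so the distributor offers 32.562, keeping 87.438.

87.44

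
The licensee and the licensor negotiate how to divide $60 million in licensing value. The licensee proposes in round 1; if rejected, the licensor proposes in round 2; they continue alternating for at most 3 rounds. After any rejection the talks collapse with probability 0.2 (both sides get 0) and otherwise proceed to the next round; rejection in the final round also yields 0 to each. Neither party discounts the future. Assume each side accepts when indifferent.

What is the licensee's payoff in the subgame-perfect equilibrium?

50.4

Round 3 (the licensee proposes): the licensor will accept anything ≥ 0, so the licensee offers 0 and keeps 60.
Round 2 (the licensor proposes): rejecting gives the licensee an expected 0.8 × 60 = 48. The licensor offers 48 and keeps 60 − 48 = 12.
Round 1 (the licensee proposes): rejecting gives the licensor an expected 0.8 × 12 = 9.6; the licensee offers that and keeps 50.4.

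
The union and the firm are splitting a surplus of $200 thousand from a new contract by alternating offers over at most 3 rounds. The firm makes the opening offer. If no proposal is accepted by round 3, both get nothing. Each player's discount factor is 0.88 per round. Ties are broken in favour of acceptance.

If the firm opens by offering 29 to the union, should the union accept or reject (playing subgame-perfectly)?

Work out the union's continuation value if the offer is rejected.
Round 3 (the firm proposes): rejection yields 0 for the union; the firm offers 0 and keeps 200.
Round 2 (the union proposes): the firm can get 200 next round, worth 0.88 × 200 = 176 now; the union offers that and keeps 24.
So by rejecting in round 1, the union gets 24 next round, worth 0.88 × 24 = 21.12 now.
Offer 29 ≥ 21.12, so the union accepts.

Accept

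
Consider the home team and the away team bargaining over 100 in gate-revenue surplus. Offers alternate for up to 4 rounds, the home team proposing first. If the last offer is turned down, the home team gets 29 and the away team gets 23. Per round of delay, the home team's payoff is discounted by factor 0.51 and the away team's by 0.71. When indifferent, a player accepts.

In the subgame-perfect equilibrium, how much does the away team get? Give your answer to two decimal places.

Solve by backward induction from round 4.
Round 4 (the away team proposes): the home team gets 29 if talks fail, so the away team offers 29 and keeps 71.
Round 3 (the home team proposes): the away team can get 71 next round, worth 0.71 × 71 = 50.41 now; the home team offers that and keeps 49.59.
Round 2 (the away team proposes): the home team can get 49.59 next round, worth 0.51 × 49.59 = 25.2909 now. The away team offers 25.2909 and keeps 100 − 25.2909 = 74.7091.
Round 1 (the home team proposes): the away team can get 74.7091 next round, worth 0.71 × 74.7091 = 53.043461 now, so the home team offers 53.043461, keeping 46.956539.

53.04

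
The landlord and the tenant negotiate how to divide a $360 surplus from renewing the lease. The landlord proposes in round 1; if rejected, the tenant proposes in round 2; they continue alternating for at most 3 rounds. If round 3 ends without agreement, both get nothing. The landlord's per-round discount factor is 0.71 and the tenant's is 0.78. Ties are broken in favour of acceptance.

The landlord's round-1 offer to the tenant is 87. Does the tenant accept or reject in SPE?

Accept

Work out the tenant's continuation value if the offer is rejected.
Round 3 (the landlord proposes): the tenant will accept anything ≥ 0, so the landlord offers 0 and keeps 360.
Round 2 (the tenant proposes): the landlord can get 360 next round, worth 0.71 × 360 = 255.6 now, so the tenant offers 255.6, keeping 104.4.
So by rejecting in round 1, the tenant gets 104.4 next round, worth 0.78 × 104.4 = 81.432 now.
Offer 87 ≥ 81.432, so the tenant accepts.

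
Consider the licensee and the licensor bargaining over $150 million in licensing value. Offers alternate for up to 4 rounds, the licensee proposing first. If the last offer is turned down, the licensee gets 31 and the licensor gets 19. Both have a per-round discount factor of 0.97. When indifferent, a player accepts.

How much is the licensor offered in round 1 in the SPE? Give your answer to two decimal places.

Solve by backward induction from round 4.
Round 4 (the licensor proposes): the licensee gets 31 if talks fail, so the licensor offers 31 and keeps 119.
Round 3 (the licensee proposes): the licensor can get 119 next round, worth 0.97 × 119 = 115.43 now. The licensee offers 115.43 and keeps 150 − 115.43 = 34.57.
Round 2 (the licensor proposes): the licensee can get 34.57 next round, worth 0.97 × 34.57 = 33.5329 now; the licensor offers that and keeps 116.4671.
Round 1 (the licensee proposes): the licensor can get 116.4671 next round, worth 0.97 × 116.4671 = 112.973087 now. The licensee offers 112.973087 and keeps 150 − 112.973087 = 37.026913.

112.97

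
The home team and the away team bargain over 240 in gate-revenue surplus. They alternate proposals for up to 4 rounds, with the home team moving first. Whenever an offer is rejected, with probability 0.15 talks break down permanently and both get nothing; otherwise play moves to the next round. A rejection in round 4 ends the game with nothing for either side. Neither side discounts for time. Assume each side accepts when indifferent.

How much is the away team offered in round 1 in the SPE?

Round 4 (the away team proposes): the home team will accept anything ≥ 0, so the away team offers 0 and keeps 240.
Round 3 (the home team proposes): rejecting gives the away team an expected 0.85 × 240 = 204, so the home team offers 204, keeping 36.
Round 2 (the away team proposes): rejecting gives the home team an expected 0.85 × 36 = 30.6; the away team offers that and keeps 209.4.
Round 1 (the home team proposes): rejecting gives the away team an expected 0.85 × 209.4 = 177.99. The home team offers 177.99 and keeps 240 − 177.99 = 62.01.

177.99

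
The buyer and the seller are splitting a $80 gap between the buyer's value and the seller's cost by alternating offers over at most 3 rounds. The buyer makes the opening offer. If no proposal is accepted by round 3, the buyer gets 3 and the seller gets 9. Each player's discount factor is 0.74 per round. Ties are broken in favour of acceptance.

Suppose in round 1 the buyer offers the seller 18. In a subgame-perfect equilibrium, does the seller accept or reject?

Reject

Round 3 (the buyer proposes): the seller gets 9 if talks fail, so the buyer offers 9 and keeps 71.
Round 2 (the seller proposes): the buyer can get 71 next round, worth 0.74 × 71 = 52.54 now. The seller offers 52.54 and keeps 80 − 52.54 = 27.46.
So by rejecting in round 1, the seller gets 27.46 next round, worth 0.74 × 27.46 = 20.3204 now.
Offer 18 < 20.3204, so the seller rejects.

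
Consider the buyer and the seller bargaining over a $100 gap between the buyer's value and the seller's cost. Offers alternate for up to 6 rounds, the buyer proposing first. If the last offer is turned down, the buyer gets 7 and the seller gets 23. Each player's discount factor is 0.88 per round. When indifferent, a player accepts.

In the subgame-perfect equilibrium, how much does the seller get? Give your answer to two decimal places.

67.82

Round 6 (the seller proposes): the buyer gets 7 if talks fail, so the seller offers 7 and keeps 93.
Round 5 (the buyer proposes): the seller can get 93 next round, worth 0.88 × 93 = 81.84 now, so the buyer offers 81.84, keeping 18.16.
Round 4 (the seller proposes): the buyer can get 18.16 next round, worth 0.88 × 18.16 = 15.9808 now, so the seller offers 15.9808, keeping 84.0192.
Round 3 (the buyer proposes): the seller can get 84.0192 next round, worth 0.88 × 84.0192 = 73.936896 now. The buyer offers 73.936896 and keeps 100 − 73.936896 = 26.063104.
Round 2 (the seller proposes): the buyer can get 26.063104 next round, worth 0.88 × 26.063104 = 22.93553152 now; the seller offers that and keeps 77.06446848.
Round 1 (the buyer proposes): the seller can get 77.06446848 next round, worth 0.88 × 77.06446848 = 67.8167322624 now, so the buyer offers 67.8167322624, keeping 32.1832677376.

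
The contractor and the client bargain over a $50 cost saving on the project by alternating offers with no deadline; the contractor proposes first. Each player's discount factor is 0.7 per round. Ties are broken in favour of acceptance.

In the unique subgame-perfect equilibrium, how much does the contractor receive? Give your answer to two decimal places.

29.41

When the contractor proposes, the client accepts any offer worth at least 0.7 times what the client would get by proposing next round; and vice versa.
This gives x = 50 − 0.7y and y = 50 − 0.7x, where x and y are each side's share when it proposes.
Hence (1 − 0.7·0.7)x = 50(1 − 0.7), i.e. 0.51·x = 15.
x ≈ 29.4118; the client's share is 50 − x ≈ 20.5882.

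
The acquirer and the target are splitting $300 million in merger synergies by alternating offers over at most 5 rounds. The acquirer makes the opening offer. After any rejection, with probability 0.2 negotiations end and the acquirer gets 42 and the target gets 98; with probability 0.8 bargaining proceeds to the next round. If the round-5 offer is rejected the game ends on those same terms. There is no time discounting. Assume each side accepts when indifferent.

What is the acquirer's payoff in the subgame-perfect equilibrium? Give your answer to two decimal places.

160.02

By backward induction:
Round 5 (the acquirer proposes): the target gets 98 if talks fail, so the acquirer offers 98 and keeps 202.
Round 4 (the target proposes): rejecting gives the acquirer an expected 0.8 × 202 + 0.2 × 42 = 170; the target offers that and keeps 130.
Round 3 (the acquirer proposes): rejecting gives the target an expected 0.8 × 130 + 0.2 × 98 = 123.6. The acquirer offers 123.6 and keeps 300 − 123.6 = 176.4.
Round 2 (the target proposes): rejecting gives the acquirer an expected 0.8 × 176.4 + 0.2 × 42 = 149.52; the target offers that and keeps 150.48.
Round 1 (the acquirer proposes): rejecting gives the target an expected 0.8 × 150.48 + 0.2 × 98 = 139.984; the acquirer offers that and keeps 160.016.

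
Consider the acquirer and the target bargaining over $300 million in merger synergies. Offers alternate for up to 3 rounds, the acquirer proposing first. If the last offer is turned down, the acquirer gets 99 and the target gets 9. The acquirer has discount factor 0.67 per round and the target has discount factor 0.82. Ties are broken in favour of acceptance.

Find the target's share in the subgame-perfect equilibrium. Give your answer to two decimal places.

86.12

Solve by backward induction from round 3.
Round 3 (the acquirer proposes): the target gets 9 if talks fail, so the acquirer offers 9 and keeps 291.
Round 2 (the target proposes): the acquirer can get 291 next round, worth 0.67 × 291 = 194.97 now; the target offers that and keeps 105.03.
Round 1 (the acquirer proposes): the target can get 105.03 next round, worth 0.82 × 105.03 = 86.1246 now; the acquirer offers that and keeps 213.8754.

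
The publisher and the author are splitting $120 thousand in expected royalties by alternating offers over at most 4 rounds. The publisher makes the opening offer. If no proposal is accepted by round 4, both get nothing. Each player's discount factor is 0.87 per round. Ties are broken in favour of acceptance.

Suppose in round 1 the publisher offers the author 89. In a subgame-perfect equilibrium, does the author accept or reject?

Reject

Work out the author's continuation value if the offer is rejected.
Round 4 (the author proposes): rejection yields 0 for the publisher; the author offers 0 and keeps 120.
Round 3 (the publisher proposes): the author can get 120 next round, worth 0.87 × 120 = 104.4 now; the publisher offers that and keeps 15.6.
Round 2 (the author proposes): the publisher can get 15.6 next round, worth 0.87 × 15.6 = 13.572 now; the author offers that and keeps 106.428.
So by rejecting in round 1, the author gets 106.428 next round, worth 0.87 × 106.428 = 92.59236 now.
Offer 89 < 92.59236, so the author rejects.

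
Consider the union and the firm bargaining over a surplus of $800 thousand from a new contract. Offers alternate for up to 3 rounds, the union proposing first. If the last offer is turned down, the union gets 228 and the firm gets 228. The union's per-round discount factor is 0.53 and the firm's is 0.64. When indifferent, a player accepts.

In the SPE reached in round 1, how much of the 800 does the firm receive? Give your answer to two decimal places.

317.98

Solve by backward induction from round 3.
Round 3 (the union proposes): the firm gets 228 if talks fail, so the union offers 228 and keeps 572.
Round 2 (the firm proposes): the union can get 572 next round, worth 0.53 × 572 = 303.16 now; the firm offers that and keeps 496.84.
Round 1 (the union proposes): the firm can get 496.84 next round, worth 0.64 × 496.84 = 317.9776 now, so the union offers 317.9776, keeping 482.0224.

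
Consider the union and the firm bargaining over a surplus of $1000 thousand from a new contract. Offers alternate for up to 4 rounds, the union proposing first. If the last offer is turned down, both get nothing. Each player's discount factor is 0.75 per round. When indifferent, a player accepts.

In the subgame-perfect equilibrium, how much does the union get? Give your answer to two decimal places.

Round 4 (the firm proposes): the union will accept anything ≥ 0, so the firm offers 0 and keeps 1000.
Round 3 (the union proposes): the firm can get 1000 next round, worth 0.75 × 1000 = 750 now, so the union offers 750, keeping 250.
Round 2 (the firm proposes): the union can get 250 next round, worth 0.75 × 250 = 187.5 now, so the firm offers 187.5, keeping 812.5.
Round 1 (the union proposes): the firm can get 812.5 next round, worth 0.75 × 812.5 = 609.375 now. The union offers 609.375 and keeps 1000 − 609.375 = 390.625.

390.63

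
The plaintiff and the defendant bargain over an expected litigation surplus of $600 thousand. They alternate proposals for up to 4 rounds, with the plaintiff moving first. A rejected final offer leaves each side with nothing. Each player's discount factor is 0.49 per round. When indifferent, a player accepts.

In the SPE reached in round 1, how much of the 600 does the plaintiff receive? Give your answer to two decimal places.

Round 4 (the defendant proposes): rejection yields 0 for the plaintiff; the defendant offers 0 and keeps 600.
Round 3 (the plaintiff proposes): the defendant can get 600 next round, worth 0.49 × 600 = 294 now. The plaintiff offers 294 and keeps 600 − 294 = 306.
Round 2 (the defendant proposes): the plaintiff can get 306 next round, worth 0.49 × 306 = 149.94 now. The defendant offers 149.94 and keeps 600 − 149.94 = 450.06.
Round 1 (the plaintiff proposes): the defendant can get 450.06 next round, worth 0.49 × 450.06 = 220.5294 now, so the plaintiff offers 220.5294, keeping 379.4706.

379.47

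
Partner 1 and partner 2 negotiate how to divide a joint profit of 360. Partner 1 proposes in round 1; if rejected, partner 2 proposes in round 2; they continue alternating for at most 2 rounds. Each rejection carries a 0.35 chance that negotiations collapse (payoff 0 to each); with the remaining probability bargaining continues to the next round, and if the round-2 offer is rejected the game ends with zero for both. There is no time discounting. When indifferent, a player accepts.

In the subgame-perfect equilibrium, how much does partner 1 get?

By backward induction:
Round 2 (partner 2 proposes): partner 1 will accept anything ≥ 0, so partner 2 offers 0 and keeps 360.
Round 1 (partner 1 proposes): rejecting gives partner 2 an expected 0.65 × 360 = 234. Partner 1 offers 234 and keeps 360 − 234 = 126.

126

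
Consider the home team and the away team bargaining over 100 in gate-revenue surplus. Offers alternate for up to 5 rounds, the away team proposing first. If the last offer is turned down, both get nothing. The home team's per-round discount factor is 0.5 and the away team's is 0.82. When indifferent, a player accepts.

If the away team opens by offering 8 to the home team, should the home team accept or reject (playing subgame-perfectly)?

Round 5 (the away team proposes): the home team will accept anything ≥ 0, so the away team offers 0 and keeps 100.
Round 4 (the home team proposes): the away team can get 100 next round, worth 0.82 × 100 = 82 now, so the home team offers 82, keeping 18.
Round 3 (the away team proposes): the home team can get 18 next round, worth 0.5 × 18 = 9 now; the away team offers that and keeps 91.
Round 2 (the home team proposes): the away team can get 91 next round, worth 0.82 × 91 = 74.62 now, so the home team offers 74.62, keeping 25.38.
So by rejecting in round 1, the home team gets 25.38 next round, worth 0.5 × 25.38 = 12.69 now.
Offer 8 < 12.69, so the home team rejects.

Reject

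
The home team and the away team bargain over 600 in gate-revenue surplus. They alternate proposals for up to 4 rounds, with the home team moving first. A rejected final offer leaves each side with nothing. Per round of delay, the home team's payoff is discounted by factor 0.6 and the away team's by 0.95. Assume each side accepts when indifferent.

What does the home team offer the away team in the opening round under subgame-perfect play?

552.9

Round 4 (the away team proposes): the home team will accept anything ≥ 0, so the away team offers 0 and keeps 600.
Round 3 (the home team proposes): the away team can get 600 next round, worth 0.95 × 600 = 570 now, so the home team offers 570, keeping 30.
Round 2 (the away team proposes): the home team can get 30 next round, worth 0.6 × 30 = 18 now; the away team offers that and keeps 582.
Round 1 (the home team proposes): the away team can get 582 next round, worth 0.95 × 582 = 552.9 now, so the home team offers 552.9, keeping 47.1.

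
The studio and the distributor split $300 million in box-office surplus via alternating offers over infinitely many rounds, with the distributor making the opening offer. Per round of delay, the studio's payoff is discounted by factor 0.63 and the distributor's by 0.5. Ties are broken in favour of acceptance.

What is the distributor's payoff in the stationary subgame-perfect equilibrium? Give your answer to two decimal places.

In a stationary SPE each proposer offers the other exactly their discounted continuation value.
If the distributor keeps x when proposing and the studio keeps y when proposing, then x = 300 − 0.63y and y = 300 − 0.5x.
Solving: x = 300(1 − 0.63) / (1 − 0.5·0.63) = 111 / 0.685 ≈ 162.0438.
The studio gets 300 − 162.0438 ≈ 137.9562.

162.04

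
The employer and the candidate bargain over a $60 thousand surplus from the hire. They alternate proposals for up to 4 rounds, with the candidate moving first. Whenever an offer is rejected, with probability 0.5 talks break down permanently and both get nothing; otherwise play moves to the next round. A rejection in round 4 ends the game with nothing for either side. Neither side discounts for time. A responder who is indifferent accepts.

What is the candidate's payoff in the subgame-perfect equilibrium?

By backward induction:
Round 4 (the employer proposes): rejection yields 0 for the candidate; the employer offers 0 and keeps 60.
Round 3 (the candidate proposes): rejecting gives the employer an expected 0.5 × 60 = 30. The candidate offers 30 and keeps 60 − 30 = 30.
Round 2 (the employer proposes): rejecting gives the candidate an expected 0.5 × 30 = 15. The employer offers 15 and keeps 60 − 15 = 45.
Round 1 (the candidate proposes): rejecting gives the employer an expected 0.5 × 45 = 22.5; the candidate offers that and keeps 37.5.

37.5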